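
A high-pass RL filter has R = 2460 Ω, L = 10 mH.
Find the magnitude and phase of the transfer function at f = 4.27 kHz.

Step 1 — Angular frequency: ω = 2π·4270 = 2.683e+04 rad/s.
Step 2 — Transfer function: H(jω) = jωL/(R + jωL).
Step 3 — Numerator jωL = j·268.3; denominator R + jωL = 2460 + j268.3.
Step 4 — H = 0.01175 + j0.1078.
Step 5 — Magnitude: |H| = 0.1084 (-19.3 dB); phase: φ = 83.8°.

|H| = 0.1084 (-19.3 dB), φ = 83.8°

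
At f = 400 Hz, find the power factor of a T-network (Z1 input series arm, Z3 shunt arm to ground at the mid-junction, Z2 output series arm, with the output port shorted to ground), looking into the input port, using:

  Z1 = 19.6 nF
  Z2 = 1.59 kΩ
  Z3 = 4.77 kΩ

Step 1 — Angular frequency: ω = 2π·f = 2π·400 = 2513 rad/s.
Step 2 — Component impedances:
  Z1: Z = 1/(jωC) = -j/(ω·C) = 0 - j2.03e+04 Ω
  Z2: Z = R = 1590 Ω
  Z3: Z = R = 4770 Ω
Step 3 — With the output port shorted to ground, the output series arm Z2 runs from the junction to ground; the shunt arm Z3 also runs from the junction to ground. They appear in parallel: Z3 || Z2 = 1192 Ω.
Step 4 — Series with input arm Z1: Z_in = Z1 + (Z3 || Z2) = 1192 - j2.03e+04 Ω = 2.034e+04∠-86.6° Ω.
Step 5 — Power factor: PF = cos(φ) = Re(Z)/|Z| = 1192.5/20335 = 0.05864.
Step 6 — Type: Im(Z) = -2.03e+04 ⇒ leading (phase φ = -86.6°).

PF = 0.05864 (leading, φ = -86.6°)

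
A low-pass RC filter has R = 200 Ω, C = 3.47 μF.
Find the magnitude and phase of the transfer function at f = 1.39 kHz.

Step 1 — Angular frequency: ω = 2π·1390 = 8734 rad/s.
Step 2 — Transfer function: H(jω) = 1/(1 + jωRC).
Step 3 — Denominator: 1 + jωRC = 1 + j·8734·200·3.47e-06 = 1 + j6.061.
Step 4 — H = 0.0265 - j0.1606.
Step 5 — Magnitude: |H| = 0.1628 (-15.8 dB); phase: φ = -80.6°.

|H| = 0.1628 (-15.8 dB), φ = -80.6°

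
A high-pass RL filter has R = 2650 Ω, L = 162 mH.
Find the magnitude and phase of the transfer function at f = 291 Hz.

Step 1 — Angular frequency: ω = 2π·291 = 1828 rad/s.
Step 2 — Transfer function: H(jω) = jωL/(R + jωL).
Step 3 — Numerator jωL = j·296.2; denominator R + jωL = 2650 + j296.2.
Step 4 — H = 0.01234 + j0.1104.
Step 5 — Magnitude: |H| = 0.1111 (-19.1 dB); phase: φ = 83.6°.

|H| = 0.1111 (-19.1 dB), φ = 83.6°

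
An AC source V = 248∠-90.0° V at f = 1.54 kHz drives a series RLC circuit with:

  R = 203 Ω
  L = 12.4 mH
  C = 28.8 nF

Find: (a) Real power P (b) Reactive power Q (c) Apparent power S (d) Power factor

Step 1 — Angular frequency: ω = 2π·f = 2π·1540 = 9676 rad/s.
Step 2 — Component impedances:
  R: Z = R = 203 Ω
  L: Z = jωL = j·9676·0.0124 = 0 + j120 Ω
  C: Z = 1/(jωC) = -j/(ω·C) = 0 - j3588 Ω
Step 3 — Series combination: Z_total = R + L + C = 203 - j3468 Ω = 3474∠-86.7° Ω.
Step 4 — Source phasor: V = 248∠-90.0° V = 0 - j248 V.
Step 5 — Current: I = V / Z = 0.07126 - j0.00417 A = 0.07138∠-3.3° A.
Step 6 — Complex power: S = V·I* = 1.034 - j17.67 VA.
Step 7 — Real power: P = Re(S) = 1.034 W.
Step 8 — Reactive power: Q = Im(S) = -17.67 VAR.
Step 9 — Apparent power: |S| = 17.7 VA.
Step 10 — Power factor: PF = P/|S| = 0.05843 (leading).

(a) P = 1.034 W  (b) Q = -17.67 VAR  (c) S = 17.7 VA  (d) PF = 0.05843 (leading)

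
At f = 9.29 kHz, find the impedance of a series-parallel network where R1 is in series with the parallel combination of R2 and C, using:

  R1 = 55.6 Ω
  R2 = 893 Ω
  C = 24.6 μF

Step 1 — Angular frequency: ω = 2π·f = 2π·9290 = 5.837e+04 rad/s.
Step 2 — Component impedances:
  R1: Z = R = 55.6 Ω
  R2: Z = R = 893 Ω
  C: Z = 1/(jωC) = -j/(ω·C) = 0 - j0.6964 Ω
Step 3 — Parallel branch: R2 || C = 1/(1/R2 + 1/C) = 0.0005431 - j0.6964 Ω.
Step 4 — Series with R1: Z_total = R1 + (R2 || C) = 55.6 - j0.6964 Ω = 55.6∠-0.7° Ω.

Z = 55.6 - j0.6964 Ω = 55.6∠-0.7° Ω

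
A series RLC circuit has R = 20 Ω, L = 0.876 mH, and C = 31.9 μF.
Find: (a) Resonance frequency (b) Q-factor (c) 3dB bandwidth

Step 1 — Resonance: ω₀ = 1/√(LC) = 1/√(0.000876·3.19e-05) = 5982 rad/s.
Step 2 — f₀ = ω₀/(2π) = 952.1 Hz.
Step 3 — Series Q: Q = ω₀L/R = 5982·0.000876/20 = 0.262.
Step 4 — Bandwidth: Δω = ω₀/Q = 2.283e+04 rad/s; BW = Δω/(2π) = 3634 Hz.

(a) f₀ = 952.1 Hz  (b) Q = 0.262  (c) BW = 3634 Hz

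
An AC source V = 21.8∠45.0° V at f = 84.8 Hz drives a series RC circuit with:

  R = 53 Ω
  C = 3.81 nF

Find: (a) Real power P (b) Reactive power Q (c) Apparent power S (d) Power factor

Step 1 — Angular frequency: ω = 2π·f = 2π·84.8 = 532.8 rad/s.
Step 2 — Component impedances:
  R: Z = R = 53 Ω
  C: Z = 1/(jωC) = -j/(ω·C) = 0 - j4.926e+05 Ω
Step 3 — Series combination: Z_total = R + C = 53 - j4.926e+05 Ω = 4.926e+05∠-90.0° Ω.
Step 4 — Source phasor: V = 21.8∠45.0° V = 15.41 + j15.41 V.
Step 5 — Current: I = V / Z = -3.129e-05 + j3.13e-05 A = 4.425e-05∠135.0° A.
Step 6 — Complex power: S = V·I* = 1.038e-07 - j0.0009647 VA.
Step 7 — Real power: P = Re(S) = 1.038e-07 W.
Step 8 — Reactive power: Q = Im(S) = -0.0009647 VAR.
Step 9 — Apparent power: |S| = 0.0009647 VA.
Step 10 — Power factor: PF = P/|S| = 0.0001076 (leading).

(a) P = 1.038e-07 W  (b) Q = -0.0009647 VAR  (c) S = 0.0009647 VA  (d) PF = 0.0001076 (leading)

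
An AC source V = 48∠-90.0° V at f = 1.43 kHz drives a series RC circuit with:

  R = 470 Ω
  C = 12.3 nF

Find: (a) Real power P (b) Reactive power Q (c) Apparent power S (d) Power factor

Step 1 — Angular frequency: ω = 2π·f = 2π·1430 = 8985 rad/s.
Step 2 — Component impedances:
  R: Z = R = 470 Ω
  C: Z = 1/(jωC) = -j/(ω·C) = 0 - j9049 Ω
Step 3 — Series combination: Z_total = R + C = 470 - j9049 Ω = 9061∠-87.0° Ω.
Step 4 — Source phasor: V = 48∠-90.0° V = 0 - j48 V.
Step 5 — Current: I = V / Z = 0.00529 - j0.0002748 A = 0.005298∠-3.0° A.
Step 6 — Complex power: S = V·I* = 0.01319 - j0.2539 VA.
Step 7 — Real power: P = Re(S) = 0.01319 W.
Step 8 — Reactive power: Q = Im(S) = -0.2539 VAR.
Step 9 — Apparent power: |S| = 0.2543 VA.
Step 10 — Power factor: PF = P/|S| = 0.05187 (leading).

(a) P = 0.01319 W  (b) Q = -0.2539 VAR  (c) S = 0.2543 VA  (d) PF = 0.05187 (leading)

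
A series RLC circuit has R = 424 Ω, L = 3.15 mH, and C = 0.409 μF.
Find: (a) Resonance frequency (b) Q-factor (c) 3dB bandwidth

Step 1 — Resonance condition Im(Z)=0 gives ω₀ = 1/√(LC).
Step 2 — ω₀ = 1/√(0.00315·4.09e-07) = 2.786e+04 rad/s.
Step 3 — f₀ = ω₀/(2π) = 4434 Hz.
Step 4 — Series Q: Q = ω₀L/R = 2.786e+04·0.00315/424 = 0.207.
Step 5 — 3dB bandwidth: Δω = ω₀/Q = 1.346e+05 rad/s; BW = Δω/(2π) = 2.142e+04 Hz.

(a) f₀ = 4434 Hz  (b) Q = 0.207  (c) BW = 2.142e+04 Hz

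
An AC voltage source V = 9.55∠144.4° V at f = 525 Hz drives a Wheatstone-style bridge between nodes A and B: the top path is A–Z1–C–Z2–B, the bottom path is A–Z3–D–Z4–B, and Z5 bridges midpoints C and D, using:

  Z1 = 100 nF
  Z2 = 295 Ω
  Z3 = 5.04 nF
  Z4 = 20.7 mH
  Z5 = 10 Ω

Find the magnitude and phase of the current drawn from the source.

Step 1 — Angular frequency: ω = 2π·f = 2π·525 = 3299 rad/s.
Step 2 — Component impedances:
  Z1: Z = 1/(jωC) = -j/(ω·C) = 0 - j3032 Ω
  Z2: Z = R = 295 Ω
  Z3: Z = 1/(jωC) = -j/(ω·C) = 0 - j6.015e+04 Ω
  Z4: Z = jωL = j·3299·0.0207 = 0 + j68.28 Ω
  Z5: Z = R = 10 Ω
Step 3 — Bridge requires nodal analysis (the Z5 bridge couples midpoints C and D, so the two paths cannot be reduced to a simple series/parallel combination). Setting node B to ground and injecting 1 A at node A, the 3-node admittance system at A, C, D solves to V_A = Z_AB = 22.43 - j2825 Ω = 2825∠-89.5° Ω.
Step 4 — Source phasor: V = 9.55∠144.4° V = -7.765 + j5.559 V.
Step 5 — Ohm's law: I = V / Z_total = (-7.765 + j5.559) / (22.43 - j2825) = -0.00199 - j0.002733 A.
Step 6 — Convert to polar: |I| = 0.00338 A, ∠I = -126.1°.

I = 0.00338∠-126.1° A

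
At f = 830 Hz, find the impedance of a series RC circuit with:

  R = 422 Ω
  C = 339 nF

Step 1 — Angular frequency: ω = 2π·f = 2π·830 = 5215 rad/s.
Step 2 — Component impedances:
  R: Z = R = 422 Ω
  C: Z = 1/(jωC) = -j/(ω·C) = 0 - j565.6 Ω
Step 3 — Series combination: Z_total = R + C = 422 - j565.6 Ω = 705.7∠-53.3° Ω.

Z = 422 - j565.6 Ω = 705.7∠-53.3° Ω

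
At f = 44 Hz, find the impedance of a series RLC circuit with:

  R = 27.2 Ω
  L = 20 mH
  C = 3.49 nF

Step 1 — Angular frequency: ω = 2π·f = 2π·44 = 276.5 rad/s.
Step 2 — Component impedances:
  R: Z = R = 27.2 Ω
  L: Z = jωL = j·276.5·0.02 = 0 + j5.529 Ω
  C: Z = 1/(jωC) = -j/(ω·C) = 0 - j1.036e+06 Ω
Step 3 — Series combination: Z_total = R + L + C = 27.2 - j1.036e+06 Ω = 1.036e+06∠-90.0° Ω.

Z = 27.2 - j1.036e+06 Ω = 1.036e+06∠-90.0° Ω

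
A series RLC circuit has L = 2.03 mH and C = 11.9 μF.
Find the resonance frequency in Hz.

Step 1 — Resonance condition Im(Z)=0 gives ω₀ = 1/√(LC).
Step 2 — ω₀ = 1/√(0.00203·1.19e-05) = 6434 rad/s.
Step 3 — f₀ = ω₀/(2π) = 1024 Hz.

f₀ = 1024 Hz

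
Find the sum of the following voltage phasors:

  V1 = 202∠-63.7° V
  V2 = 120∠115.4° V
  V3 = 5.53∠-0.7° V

Step 1 — Convert each phasor to rectangular form:
  V1 = 202·(cos(-63.7°) + j·sin(-63.7°)) = 89.5 - j181.1 V
  V2 = 120·(cos(115.4°) + j·sin(115.4°)) = -51.47 + j108.4 V
  V3 = 5.53·(cos(-0.7°) + j·sin(-0.7°)) = 5.53 - j0.06756 V
Step 2 — Sum components: V_total = 43.56 - j72.76 V.
Step 3 — Convert to polar: |V_total| = 84.8 V, ∠V_total = -59.1°.

V_total = 84.8∠-59.1° V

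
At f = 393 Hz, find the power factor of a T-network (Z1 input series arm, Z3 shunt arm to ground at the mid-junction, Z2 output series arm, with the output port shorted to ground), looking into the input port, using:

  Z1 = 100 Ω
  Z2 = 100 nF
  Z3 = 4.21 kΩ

Step 1 — Angular frequency: ω = 2π·f = 2π·393 = 2469 rad/s.
Step 2 — Component impedances:
  Z1: Z = R = 100 Ω
  Z2: Z = 1/(jωC) = -j/(ω·C) = 0 - j4050 Ω
  Z3: Z = R = 4210 Ω
Step 3 — With the output port shorted to ground, the output series arm Z2 runs from the junction to ground; the shunt arm Z3 also runs from the junction to ground. They appear in parallel: Z3 || Z2 = 2023 - j2103 Ω.
Step 4 — Series with input arm Z1: Z_in = Z1 + (Z3 || Z2) = 2123 - j2103 Ω = 2989∠-44.7° Ω.
Step 5 — Power factor: PF = cos(φ) = Re(Z)/|Z| = 2123.3/2988.8 = 0.7104.
Step 6 — Type: Im(Z) = -2103 ⇒ leading (phase φ = -44.7°).

PF = 0.7104 (leading, φ = -44.7°)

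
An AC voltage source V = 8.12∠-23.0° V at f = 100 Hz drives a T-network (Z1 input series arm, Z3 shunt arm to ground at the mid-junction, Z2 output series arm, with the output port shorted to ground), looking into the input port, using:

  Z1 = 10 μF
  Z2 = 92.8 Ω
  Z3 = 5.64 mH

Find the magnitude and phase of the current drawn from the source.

Step 1 — Angular frequency: ω = 2π·f = 2π·100 = 628.3 rad/s.
Step 2 — Component impedances:
  Z1: Z = 1/(jωC) = -j/(ω·C) = 0 - j159.2 Ω
  Z2: Z = R = 92.8 Ω
  Z3: Z = jωL = j·628.3·0.00564 = 0 + j3.544 Ω
Step 3 — With the output port shorted to ground, the output series arm Z2 runs from the junction to ground; the shunt arm Z3 also runs from the junction to ground. They appear in parallel: Z3 || Z2 = 0.1351 + j3.539 Ω.
Step 4 — Series with input arm Z1: Z_in = Z1 + (Z3 || Z2) = 0.1351 - j155.6 Ω = 155.6∠-90.0° Ω.
Step 5 — Source phasor: V = 8.12∠-23.0° V = 7.474 - j3.173 V.
Step 6 — Ohm's law: I = V / Z_total = (7.474 - j3.173) / (0.1351 - j155.6) = 0.02043 + j0.04801 A.
Step 7 — Convert to polar: |I| = 0.05218 A, ∠I = 67.0°.

I = 0.05218∠67.0° A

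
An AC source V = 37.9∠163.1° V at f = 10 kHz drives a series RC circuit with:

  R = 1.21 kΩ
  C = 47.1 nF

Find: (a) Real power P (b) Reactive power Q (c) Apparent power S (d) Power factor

Step 1 — Angular frequency: ω = 2π·f = 2π·1e+04 = 6.283e+04 rad/s.
Step 2 — Component impedances:
  R: Z = R = 1210 Ω
  C: Z = 1/(jωC) = -j/(ω·C) = 0 - j337.9 Ω
Step 3 — Series combination: Z_total = R + C = 1210 - j337.9 Ω = 1256∠-15.6° Ω.
Step 4 — Source phasor: V = 37.9∠163.1° V = -36.26 + j11.02 V.
Step 5 — Current: I = V / Z = -0.03016 + j0.0006828 A = 0.03017∠178.7° A.
Step 6 — Complex power: S = V·I* = 1.101 - j0.3075 VA.
Step 7 — Real power: P = Re(S) = 1.101 W.
Step 8 — Reactive power: Q = Im(S) = -0.3075 VAR.
Step 9 — Apparent power: |S| = 1.143 VA.
Step 10 — Power factor: PF = P/|S| = 0.9631 (leading).

(a) P = 1.101 W  (b) Q = -0.3075 VAR  (c) S = 1.143 VA  (d) PF = 0.9631 (leading)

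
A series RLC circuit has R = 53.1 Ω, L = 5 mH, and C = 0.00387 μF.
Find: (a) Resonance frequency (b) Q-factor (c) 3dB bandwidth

Step 1 — Resonance: ω₀ = 1/√(LC) = 1/√(0.005·3.87e-09) = 2.273e+05 rad/s.
Step 2 — f₀ = ω₀/(2π) = 3.618e+04 Hz.
Step 3 — Series Q: Q = ω₀L/R = 2.273e+05·0.005/53.1 = 21.41.
Step 4 — Bandwidth: Δω = ω₀/Q = 1.062e+04 rad/s; BW = Δω/(2π) = 1690 Hz.

(a) f₀ = 3.618e+04 Hz  (b) Q = 21.41  (c) BW = 1690 Hz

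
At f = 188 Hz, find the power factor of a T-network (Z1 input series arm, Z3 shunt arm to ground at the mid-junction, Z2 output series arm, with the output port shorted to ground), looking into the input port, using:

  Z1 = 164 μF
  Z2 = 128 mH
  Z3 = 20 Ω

Step 1 — Angular frequency: ω = 2π·f = 2π·188 = 1181 rad/s.
Step 2 — Component impedances:
  Z1: Z = 1/(jωC) = -j/(ω·C) = 0 - j5.162 Ω
  Z2: Z = jωL = j·1181·0.128 = 0 + j151.2 Ω
  Z3: Z = R = 20 Ω
Step 3 — With the output port shorted to ground, the output series arm Z2 runs from the junction to ground; the shunt arm Z3 also runs from the junction to ground. They appear in parallel: Z3 || Z2 = 19.66 + j2.6 Ω.
Step 4 — Series with input arm Z1: Z_in = Z1 + (Z3 || Z2) = 19.66 - j2.562 Ω = 19.82∠-7.4° Ω.
Step 5 — Power factor: PF = cos(φ) = Re(Z)/|Z| = 19.656/19.822 = 0.9916.
Step 6 — Type: Im(Z) = -2.562 ⇒ leading (phase φ = -7.4°).

PF = 0.9916 (leading, φ = -7.4°)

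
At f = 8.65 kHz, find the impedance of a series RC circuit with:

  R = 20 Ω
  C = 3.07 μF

Step 1 — Angular frequency: ω = 2π·f = 2π·8650 = 5.435e+04 rad/s.
Step 2 — Component impedances:
  R: Z = R = 20 Ω
  C: Z = 1/(jωC) = -j/(ω·C) = 0 - j5.993 Ω
Step 3 — Series combination: Z_total = R + C = 20 - j5.993 Ω = 20.88∠-16.7° Ω.

Z = 20 - j5.993 Ω = 20.88∠-16.7° Ω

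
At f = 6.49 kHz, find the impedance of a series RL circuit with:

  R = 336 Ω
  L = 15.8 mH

Step 1 — Angular frequency: ω = 2π·f = 2π·6490 = 4.078e+04 rad/s.
Step 2 — Component impedances:
  R: Z = R = 336 Ω
  L: Z = jωL = j·4.078e+04·0.0158 = 0 + j644.3 Ω
Step 3 — Series combination: Z_total = R + L = 336 + j644.3 Ω = 726.6∠62.5° Ω.

Z = 336 + j644.3 Ω = 726.6∠62.5° Ω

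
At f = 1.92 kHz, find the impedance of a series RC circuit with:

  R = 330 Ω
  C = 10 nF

Step 1 — Angular frequency: ω = 2π·f = 2π·1920 = 1.206e+04 rad/s.
Step 2 — Component impedances:
  R: Z = R = 330 Ω
  C: Z = 1/(jωC) = -j/(ω·C) = 0 - j8289 Ω
Step 3 — Series combination: Z_total = R + C = 330 - j8289 Ω = 8296∠-87.7° Ω.

Z = 330 - j8289 Ω = 8296∠-87.7° Ω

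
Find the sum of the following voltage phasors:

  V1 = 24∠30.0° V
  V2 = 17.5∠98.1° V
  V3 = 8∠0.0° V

Step 1 — Convert each phasor to rectangular form:
  V1 = 24·(cos(30.0°) + j·sin(30.0°)) = 20.78 + j12 V
  V2 = 17.5·(cos(98.1°) + j·sin(98.1°)) = -2.466 + j17.33 V
  V3 = 8·(cos(0.0°) + j·sin(0.0°)) = 8 V
Step 2 — Sum components: V_total = 26.32 + j29.33 V.
Step 3 — Convert to polar: |V_total| = 39.4 V, ∠V_total = 48.1°.

V_total = 39.4∠48.1° V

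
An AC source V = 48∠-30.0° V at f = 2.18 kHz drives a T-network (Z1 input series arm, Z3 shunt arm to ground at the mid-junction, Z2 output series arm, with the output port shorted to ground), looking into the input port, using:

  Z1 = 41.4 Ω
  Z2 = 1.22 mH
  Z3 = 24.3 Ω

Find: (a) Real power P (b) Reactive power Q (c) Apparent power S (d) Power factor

Step 1 — Angular frequency: ω = 2π·f = 2π·2180 = 1.37e+04 rad/s.
Step 2 — Component impedances:
  Z1: Z = R = 41.4 Ω
  Z2: Z = jωL = j·1.37e+04·0.00122 = 0 + j16.71 Ω
  Z3: Z = R = 24.3 Ω
Step 3 — With the output port shorted to ground, the output series arm Z2 runs from the junction to ground; the shunt arm Z3 also runs from the junction to ground. They appear in parallel: Z3 || Z2 = 7.802 + j11.35 Ω.
Step 4 — Series with input arm Z1: Z_in = Z1 + (Z3 || Z2) = 49.2 + j11.35 Ω = 50.49∠13.0° Ω.
Step 5 — Source phasor: V = 48∠-30.0° V = 41.57 - j24 V.
Step 6 — Current: I = V / Z = 0.6954 - j0.6481 A = 0.9506∠-43.0° A.
Step 7 — Complex power: S = V·I* = 44.46 + j10.25 VA.
Step 8 — Real power: P = Re(S) = 44.46 W.
Step 9 — Reactive power: Q = Im(S) = 10.25 VAR.
Step 10 — Apparent power: |S| = 45.63 VA.
Step 11 — Power factor: PF = P/|S| = 0.9744 (lagging).

(a) P = 44.46 W  (b) Q = 10.25 VAR  (c) S = 45.63 VA  (d) PF = 0.9744 (lagging)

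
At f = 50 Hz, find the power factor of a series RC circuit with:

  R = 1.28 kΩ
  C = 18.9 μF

Step 1 — Angular frequency: ω = 2π·f = 2π·50 = 314.2 rad/s.
Step 2 — Component impedances:
  R: Z = R = 1280 Ω
  C: Z = 1/(jωC) = -j/(ω·C) = 0 - j168.4 Ω
Step 3 — Series combination: Z_total = R + C = 1280 - j168.4 Ω = 1291∠-7.5° Ω.
Step 4 — Power factor: PF = cos(φ) = Re(Z)/|Z| = 1280/1291 = 0.9915.
Step 5 — Type: Im(Z) = -168.4 ⇒ leading (phase φ = -7.5°).

PF = 0.9915 (leading, φ = -7.5°)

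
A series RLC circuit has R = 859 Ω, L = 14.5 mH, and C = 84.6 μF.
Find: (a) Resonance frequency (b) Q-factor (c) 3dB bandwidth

Step 1 — Resonance condition Im(Z)=0 gives ω₀ = 1/√(LC).
Step 2 — ω₀ = 1/√(0.0145·8.46e-05) = 902.9 rad/s.
Step 3 — f₀ = ω₀/(2π) = 143.7 Hz.
Step 4 — Series Q: Q = ω₀L/R = 902.9·0.0145/859 = 0.01524.
Step 5 — 3dB bandwidth: Δω = ω₀/Q = 5.924e+04 rad/s; BW = Δω/(2π) = 9429 Hz.

(a) f₀ = 143.7 Hz  (b) Q = 0.01524  (c) BW = 9429 Hz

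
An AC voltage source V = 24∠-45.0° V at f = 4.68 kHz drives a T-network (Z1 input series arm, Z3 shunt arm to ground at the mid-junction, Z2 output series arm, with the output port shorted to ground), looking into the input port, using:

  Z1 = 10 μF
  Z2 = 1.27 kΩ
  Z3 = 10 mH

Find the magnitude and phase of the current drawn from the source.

Step 1 — Angular frequency: ω = 2π·f = 2π·4680 = 2.941e+04 rad/s.
Step 2 — Component impedances:
  Z1: Z = 1/(jωC) = -j/(ω·C) = 0 - j3.401 Ω
  Z2: Z = R = 1270 Ω
  Z3: Z = jωL = j·2.941e+04·0.01 = 0 + j294.1 Ω
Step 3 — With the output port shorted to ground, the output series arm Z2 runs from the junction to ground; the shunt arm Z3 also runs from the junction to ground. They appear in parallel: Z3 || Z2 = 64.62 + j279.1 Ω.
Step 4 — Series with input arm Z1: Z_in = Z1 + (Z3 || Z2) = 64.62 + j275.7 Ω = 283.2∠76.8° Ω.
Step 5 — Source phasor: V = 24∠-45.0° V = 16.97 - j16.97 V.
Step 6 — Ohm's law: I = V / Z_total = (16.97 - j16.97) / (64.62 + j275.7) = -0.04467 - j0.07203 A.
Step 7 — Convert to polar: |I| = 0.08476 A, ∠I = -121.8°.

I = 0.08476∠-121.8° A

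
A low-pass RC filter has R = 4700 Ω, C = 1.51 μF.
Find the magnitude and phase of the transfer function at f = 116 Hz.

Step 1 — Angular frequency: ω = 2π·116 = 728.8 rad/s.
Step 2 — Transfer function: H(jω) = 1/(1 + jωRC).
Step 3 — Denominator: 1 + jωRC = 1 + j·728.8·4700·1.51e-06 = 1 + j5.173.
Step 4 — H = 0.03603 - j0.1864.
Step 5 — Magnitude: |H| = 0.1898 (-14.4 dB); phase: φ = -79.1°.

|H| = 0.1898 (-14.4 dB), φ = -79.1°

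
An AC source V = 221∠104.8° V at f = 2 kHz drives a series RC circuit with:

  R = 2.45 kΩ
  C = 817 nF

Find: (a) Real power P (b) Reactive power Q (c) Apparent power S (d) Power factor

Step 1 — Angular frequency: ω = 2π·f = 2π·2000 = 1.257e+04 rad/s.
Step 2 — Component impedances:
  R: Z = R = 2450 Ω
  C: Z = 1/(jωC) = -j/(ω·C) = 0 - j97.4 Ω
Step 3 — Series combination: Z_total = R + C = 2450 - j97.4 Ω = 2452∠-2.3° Ω.
Step 4 — Source phasor: V = 221∠104.8° V = -56.45 + j213.7 V.
Step 5 — Current: I = V / Z = -0.02647 + j0.08616 A = 0.09013∠107.1° A.
Step 6 — Complex power: S = V·I* = 19.9 - j0.7913 VA.
Step 7 — Real power: P = Re(S) = 19.9 W.
Step 8 — Reactive power: Q = Im(S) = -0.7913 VAR.
Step 9 — Apparent power: |S| = 19.92 VA.
Step 10 — Power factor: PF = P/|S| = 0.9992 (leading).

(a) P = 19.9 W  (b) Q = -0.7913 VAR  (c) S = 19.92 VA  (d) PF = 0.9992 (leading)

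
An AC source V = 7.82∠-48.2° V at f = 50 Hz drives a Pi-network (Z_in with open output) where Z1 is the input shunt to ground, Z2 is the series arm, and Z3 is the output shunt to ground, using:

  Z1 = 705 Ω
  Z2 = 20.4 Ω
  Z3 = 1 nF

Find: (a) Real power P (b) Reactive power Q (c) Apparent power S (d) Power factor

Step 1 — Angular frequency: ω = 2π·f = 2π·50 = 314.2 rad/s.
Step 2 — Component impedances:
  Z1: Z = R = 705 Ω
  Z2: Z = R = 20.4 Ω
  Z3: Z = 1/(jωC) = -j/(ω·C) = 0 - j3.183e+06 Ω
Step 3 — With open output, the series arm Z2 and the output shunt Z3 appear in series to ground: Z2 + Z3 = 20.4 - j3.183e+06 Ω.
Step 4 — Parallel with input shunt Z1: Z_in = Z1 || (Z2 + Z3) = 705 - j0.1561 Ω = 705∠-0.0° Ω.
Step 5 — Source phasor: V = 7.82∠-48.2° V = 5.212 - j5.83 V.
Step 6 — Current: I = V / Z = 0.007395 - j0.008267 A = 0.01109∠-48.2° A.
Step 7 — Complex power: S = V·I* = 0.08674 - j1.921e-05 VA.
Step 8 — Real power: P = Re(S) = 0.08674 W.
Step 9 — Reactive power: Q = Im(S) = -1.921e-05 VAR.
Step 10 — Apparent power: |S| = 0.08674 VA.
Step 11 — Power factor: PF = P/|S| = 1 (leading).

(a) P = 0.08674 W  (b) Q = -1.921e-05 VAR  (c) S = 0.08674 VA  (d) PF = 1 (leading)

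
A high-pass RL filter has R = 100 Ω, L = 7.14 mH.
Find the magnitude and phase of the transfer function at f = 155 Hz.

Step 1 — Angular frequency: ω = 2π·155 = 973.9 rad/s.
Step 2 — Transfer function: H(jω) = jωL/(R + jωL).
Step 3 — Numerator jωL = j·6.954; denominator R + jωL = 100 + j6.954.
Step 4 — H = 0.004812 + j0.0692.
Step 5 — Magnitude: |H| = 0.06937 (-23.2 dB); phase: φ = 86.0°.

|H| = 0.06937 (-23.2 dB), φ = 86.0°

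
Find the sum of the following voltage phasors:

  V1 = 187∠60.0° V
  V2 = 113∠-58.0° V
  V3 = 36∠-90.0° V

Step 1 — Convert each phasor to rectangular form:
  V1 = 187·(cos(60.0°) + j·sin(60.0°)) = 93.5 + j161.9 V
  V2 = 113·(cos(-58.0°) + j·sin(-58.0°)) = 59.88 - j95.83 V
  V3 = 36·(cos(-90.0°) + j·sin(-90.0°)) = 0 - j36 V
Step 2 — Sum components: V_total = 153.4 + j30.12 V.
Step 3 — Convert to polar: |V_total| = 156.3 V, ∠V_total = 11.1°.

V_total = 156.3∠11.1° V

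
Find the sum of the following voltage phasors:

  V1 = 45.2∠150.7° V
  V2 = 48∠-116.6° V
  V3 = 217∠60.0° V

Step 1 — Convert each phasor to rectangular form:
  V1 = 45.2·(cos(150.7°) + j·sin(150.7°)) = -39.42 + j22.12 V
  V2 = 48·(cos(-116.6°) + j·sin(-116.6°)) = -21.49 - j42.92 V
  V3 = 217·(cos(60.0°) + j·sin(60.0°)) = 108.5 + j187.9 V
Step 2 — Sum components: V_total = 47.59 + j167.1 V.
Step 3 — Convert to polar: |V_total| = 173.8 V, ∠V_total = 74.1°.

V_total = 173.8∠74.1° V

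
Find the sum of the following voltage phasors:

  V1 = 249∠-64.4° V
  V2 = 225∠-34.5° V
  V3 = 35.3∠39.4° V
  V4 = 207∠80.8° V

Step 1 — Convert each phasor to rectangular form:
  V1 = 249·(cos(-64.4°) + j·sin(-64.4°)) = 107.6 - j224.6 V
  V2 = 225·(cos(-34.5°) + j·sin(-34.5°)) = 185.4 - j127.4 V
  V3 = 35.3·(cos(39.4°) + j·sin(39.4°)) = 27.28 + j22.41 V
  V4 = 207·(cos(80.8°) + j·sin(80.8°)) = 33.1 + j204.3 V
Step 2 — Sum components: V_total = 353.4 - j125.3 V.
Step 3 — Convert to polar: |V_total| = 374.9 V, ∠V_total = -19.5°.

V_total = 374.9∠-19.5° V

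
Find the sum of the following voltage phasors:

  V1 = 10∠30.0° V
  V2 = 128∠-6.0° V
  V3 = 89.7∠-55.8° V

Step 1 — Convert each phasor to rectangular form:
  V1 = 10·(cos(30.0°) + j·sin(30.0°)) = 8.66 + j5 V
  V2 = 128·(cos(-6.0°) + j·sin(-6.0°)) = 127.3 - j13.38 V
  V3 = 89.7·(cos(-55.8°) + j·sin(-55.8°)) = 50.42 - j74.19 V
Step 2 — Sum components: V_total = 186.4 - j82.57 V.
Step 3 — Convert to polar: |V_total| = 203.8 V, ∠V_total = -23.9°.

V_total = 203.8∠-23.9° V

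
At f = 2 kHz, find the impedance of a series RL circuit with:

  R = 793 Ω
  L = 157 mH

Step 1 — Angular frequency: ω = 2π·f = 2π·2000 = 1.257e+04 rad/s.
Step 2 — Component impedances:
  R: Z = R = 793 Ω
  L: Z = jωL = j·1.257e+04·0.157 = 0 + j1973 Ω
Step 3 — Series combination: Z_total = R + L = 793 + j1973 Ω = 2126∠68.1° Ω.

Z = 793 + j1973 Ω = 2126∠68.1° Ω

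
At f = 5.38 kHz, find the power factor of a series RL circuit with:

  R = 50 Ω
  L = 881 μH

Step 1 — Angular frequency: ω = 2π·f = 2π·5380 = 3.38e+04 rad/s.
Step 2 — Component impedances:
  R: Z = R = 50 Ω
  L: Z = jωL = j·3.38e+04·0.000881 = 0 + j29.78 Ω
Step 3 — Series combination: Z_total = R + L = 50 + j29.78 Ω = 58.2∠30.8° Ω.
Step 4 — Power factor: PF = cos(φ) = Re(Z)/|Z| = 50/58.2 = 0.8591.
Step 5 — Type: Im(Z) = 29.78 ⇒ lagging (phase φ = 30.8°).

PF = 0.8591 (lagging, φ = 30.8°)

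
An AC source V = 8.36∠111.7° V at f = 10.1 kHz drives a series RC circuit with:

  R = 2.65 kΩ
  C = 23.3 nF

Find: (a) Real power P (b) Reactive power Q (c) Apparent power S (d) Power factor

Step 1 — Angular frequency: ω = 2π·f = 2π·1.01e+04 = 6.346e+04 rad/s.
Step 2 — Component impedances:
  R: Z = R = 2650 Ω
  C: Z = 1/(jωC) = -j/(ω·C) = 0 - j676.3 Ω
Step 3 — Series combination: Z_total = R + C = 2650 - j676.3 Ω = 2735∠-14.3° Ω.
Step 4 — Source phasor: V = 8.36∠111.7° V = -3.091 + j7.768 V.
Step 5 — Current: I = V / Z = -0.001797 + j0.002472 A = 0.003057∠126.0° A.
Step 6 — Complex power: S = V·I* = 0.02476 - j0.006319 VA.
Step 7 — Real power: P = Re(S) = 0.02476 W.
Step 8 — Reactive power: Q = Im(S) = -0.006319 VAR.
Step 9 — Apparent power: |S| = 0.02555 VA.
Step 10 — Power factor: PF = P/|S| = 0.9689 (leading).

(a) P = 0.02476 W  (b) Q = -0.006319 VAR  (c) S = 0.02555 VA  (d) PF = 0.9689 (leading)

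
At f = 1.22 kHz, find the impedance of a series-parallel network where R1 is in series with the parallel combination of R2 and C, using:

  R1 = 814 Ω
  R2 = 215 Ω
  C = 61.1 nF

Step 1 — Angular frequency: ω = 2π·f = 2π·1220 = 7665 rad/s.
Step 2 — Component impedances:
  R1: Z = R = 814 Ω
  R2: Z = R = 215 Ω
  C: Z = 1/(jωC) = -j/(ω·C) = 0 - j2135 Ω
Step 3 — Parallel branch: R2 || C = 1/(1/R2 + 1/C) = 212.8 - j21.43 Ω.
Step 4 — Series with R1: Z_total = R1 + (R2 || C) = 1027 - j21.43 Ω = 1027∠-1.2° Ω.

Z = 1027 - j21.43 Ω = 1027∠-1.2° Ω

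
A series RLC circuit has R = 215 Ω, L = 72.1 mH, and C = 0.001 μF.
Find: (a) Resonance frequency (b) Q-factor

Step 1 — Resonance condition Im(Z)=0 gives ω₀ = 1/√(LC).
Step 2 — ω₀ = 1/√(0.0721·1e-09) = 1.178e+05 rad/s.
Step 3 — f₀ = ω₀/(2π) = 1.874e+04 Hz.
Step 4 — Series Q: Q = ω₀L/R = 1.178e+05·0.0721/215 = 39.49.

(a) f₀ = 1.874e+04 Hz  (b) Q = 39.49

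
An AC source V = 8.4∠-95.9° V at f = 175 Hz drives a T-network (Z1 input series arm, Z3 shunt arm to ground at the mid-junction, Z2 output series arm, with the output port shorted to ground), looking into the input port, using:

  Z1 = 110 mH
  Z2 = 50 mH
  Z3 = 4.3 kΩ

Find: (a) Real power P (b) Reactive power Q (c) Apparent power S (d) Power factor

Step 1 — Angular frequency: ω = 2π·f = 2π·175 = 1100 rad/s.
Step 2 — Component impedances:
  Z1: Z = jωL = j·1100·0.11 = 0 + j121 Ω
  Z2: Z = jωL = j·1100·0.05 = 0 + j54.98 Ω
  Z3: Z = R = 4300 Ω
Step 3 — With the output port shorted to ground, the output series arm Z2 runs from the junction to ground; the shunt arm Z3 also runs from the junction to ground. They appear in parallel: Z3 || Z2 = 0.7028 + j54.97 Ω.
Step 4 — Series with input arm Z1: Z_in = Z1 + (Z3 || Z2) = 0.7028 + j175.9 Ω = 175.9∠89.8° Ω.
Step 5 — Source phasor: V = 8.4∠-95.9° V = -0.8635 - j8.356 V.
Step 6 — Current: I = V / Z = -0.04751 + j0.004718 A = 0.04775∠174.3° A.
Step 7 — Complex power: S = V·I* = 0.001602 + j0.4011 VA.
Step 8 — Real power: P = Re(S) = 0.001602 W.
Step 9 — Reactive power: Q = Im(S) = 0.4011 VAR.
Step 10 — Apparent power: |S| = 0.4011 VA.
Step 11 — Power factor: PF = P/|S| = 0.003995 (lagging).

(a) P = 0.001602 W  (b) Q = 0.4011 VAR  (c) S = 0.4011 VA  (d) PF = 0.003995 (lagging)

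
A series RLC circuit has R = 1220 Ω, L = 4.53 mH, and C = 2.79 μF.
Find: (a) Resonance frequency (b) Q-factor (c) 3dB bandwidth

Step 1 — Resonance: ω₀ = 1/√(LC) = 1/√(0.00453·2.79e-06) = 8895 rad/s.
Step 2 — f₀ = ω₀/(2π) = 1416 Hz.
Step 3 — Series Q: Q = ω₀L/R = 8895·0.00453/1220 = 0.03303.
Step 4 — Bandwidth: Δω = ω₀/Q = 2.693e+05 rad/s; BW = Δω/(2π) = 4.286e+04 Hz.

(a) f₀ = 1416 Hz  (b) Q = 0.03303  (c) BW = 4.286e+04 Hz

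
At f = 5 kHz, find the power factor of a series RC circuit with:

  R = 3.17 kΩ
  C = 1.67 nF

Step 1 — Angular frequency: ω = 2π·f = 2π·5000 = 3.142e+04 rad/s.
Step 2 — Component impedances:
  R: Z = R = 3170 Ω
  C: Z = 1/(jωC) = -j/(ω·C) = 0 - j1.906e+04 Ω
Step 3 — Series combination: Z_total = R + C = 3170 - j1.906e+04 Ω = 1.932e+04∠-80.6° Ω.
Step 4 — Power factor: PF = cos(φ) = Re(Z)/|Z| = 3170/1.932e+04 = 0.1641.
Step 5 — Type: Im(Z) = -1.906e+04 ⇒ leading (phase φ = -80.6°).

PF = 0.1641 (leading, φ = -80.6°)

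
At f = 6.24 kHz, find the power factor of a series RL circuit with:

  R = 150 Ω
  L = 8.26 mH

Step 1 — Angular frequency: ω = 2π·f = 2π·6240 = 3.921e+04 rad/s.
Step 2 — Component impedances:
  R: Z = R = 150 Ω
  L: Z = jωL = j·3.921e+04·0.00826 = 0 + j323.9 Ω
Step 3 — Series combination: Z_total = R + L = 150 + j323.9 Ω = 356.9∠65.1° Ω.
Step 4 — Power factor: PF = cos(φ) = Re(Z)/|Z| = 150/356.9 = 0.4203.
Step 5 — Type: Im(Z) = 323.9 ⇒ lagging (phase φ = 65.1°).

PF = 0.4203 (lagging, φ = 65.1°)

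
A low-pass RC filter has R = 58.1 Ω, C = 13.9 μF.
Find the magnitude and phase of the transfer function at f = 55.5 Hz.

Step 1 — Angular frequency: ω = 2π·55.5 = 348.7 rad/s.
Step 2 — Transfer function: H(jω) = 1/(1 + jωRC).
Step 3 — Denominator: 1 + jωRC = 1 + j·348.7·58.1·1.39e-05 = 1 + j0.2816.
Step 4 — H = 0.9265 - j0.2609.
Step 5 — Magnitude: |H| = 0.9626 (-0.3 dB); phase: φ = -15.7°.

|H| = 0.9626 (-0.3 dB), φ = -15.7°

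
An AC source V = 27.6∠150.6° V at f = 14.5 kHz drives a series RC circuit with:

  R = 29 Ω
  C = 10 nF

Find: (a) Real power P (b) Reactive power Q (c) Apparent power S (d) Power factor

Step 1 — Angular frequency: ω = 2π·f = 2π·1.45e+04 = 9.111e+04 rad/s.
Step 2 — Component impedances:
  R: Z = R = 29 Ω
  C: Z = 1/(jωC) = -j/(ω·C) = 0 - j1098 Ω
Step 3 — Series combination: Z_total = R + C = 29 - j1098 Ω = 1098∠-88.5° Ω.
Step 4 — Source phasor: V = 27.6∠150.6° V = -24.05 + j13.55 V.
Step 5 — Current: I = V / Z = -0.01291 - j0.02157 A = 0.02514∠-120.9° A.
Step 6 — Complex power: S = V·I* = 0.01832 - j0.6935 VA.
Step 7 — Real power: P = Re(S) = 0.01832 W.
Step 8 — Reactive power: Q = Im(S) = -0.6935 VAR.
Step 9 — Apparent power: |S| = 0.6938 VA.
Step 10 — Power factor: PF = P/|S| = 0.02641 (leading).

(a) P = 0.01832 W  (b) Q = -0.6935 VAR  (c) S = 0.6938 VA  (d) PF = 0.02641 (leading)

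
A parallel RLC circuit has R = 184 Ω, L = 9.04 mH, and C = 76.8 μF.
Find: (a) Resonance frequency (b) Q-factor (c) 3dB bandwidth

Step 1 — Resonance: ω₀ = 1/√(LC) = 1/√(0.00904·7.68e-05) = 1200 rad/s.
Step 2 — f₀ = ω₀/(2π) = 191 Hz.
Step 3 — Parallel Q: Q = R/(ω₀L) = 184/(1200·0.00904) = 16.96.
Step 4 — Bandwidth: Δω = ω₀/Q = 70.77 rad/s; BW = Δω/(2π) = 11.26 Hz.

(a) f₀ = 191 Hz  (b) Q = 16.96  (c) BW = 11.26 Hz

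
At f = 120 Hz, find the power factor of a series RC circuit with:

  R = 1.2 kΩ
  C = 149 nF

Step 1 — Angular frequency: ω = 2π·f = 2π·120 = 754 rad/s.
Step 2 — Component impedances:
  R: Z = R = 1200 Ω
  C: Z = 1/(jωC) = -j/(ω·C) = 0 - j8901 Ω
Step 3 — Series combination: Z_total = R + C = 1200 - j8901 Ω = 8982∠-82.3° Ω.
Step 4 — Power factor: PF = cos(φ) = Re(Z)/|Z| = 1200/8982 = 0.1336.
Step 5 — Type: Im(Z) = -8901 ⇒ leading (phase φ = -82.3°).

PF = 0.1336 (leading, φ = -82.3°)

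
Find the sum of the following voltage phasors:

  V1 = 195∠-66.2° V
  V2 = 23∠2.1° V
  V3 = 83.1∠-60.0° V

Step 1 — Convert each phasor to rectangular form:
  V1 = 195·(cos(-66.2°) + j·sin(-66.2°)) = 78.69 - j178.4 V
  V2 = 23·(cos(2.1°) + j·sin(2.1°)) = 22.98 + j0.8428 V
  V3 = 83.1·(cos(-60.0°) + j·sin(-60.0°)) = 41.55 - j71.97 V
Step 2 — Sum components: V_total = 143.2 - j249.5 V.
Step 3 — Convert to polar: |V_total| = 287.7 V, ∠V_total = -60.1°.

V_total = 287.7∠-60.1° V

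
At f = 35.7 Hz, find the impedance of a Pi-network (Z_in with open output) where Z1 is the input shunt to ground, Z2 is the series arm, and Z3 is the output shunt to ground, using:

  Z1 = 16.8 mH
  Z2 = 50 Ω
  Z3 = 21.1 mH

Step 1 — Angular frequency: ω = 2π·f = 2π·35.7 = 224.3 rad/s.
Step 2 — Component impedances:
  Z1: Z = jωL = j·224.3·0.0168 = 0 + j3.768 Ω
  Z2: Z = R = 50 Ω
  Z3: Z = jωL = j·224.3·0.0211 = 0 + j4.733 Ω
Step 3 — With open output, the series arm Z2 and the output shunt Z3 appear in series to ground: Z2 + Z3 = 50 + j4.733 Ω.
Step 4 — Parallel with input shunt Z1: Z_in = Z1 || (Z2 + Z3) = 0.276 + j3.721 Ω = 3.732∠85.8° Ω.

Z = 0.276 + j3.721 Ω = 3.732∠85.8° Ω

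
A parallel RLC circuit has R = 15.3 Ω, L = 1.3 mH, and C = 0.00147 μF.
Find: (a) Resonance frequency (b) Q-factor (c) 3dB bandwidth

Step 1 — Resonance: ω₀ = 1/√(LC) = 1/√(0.0013·1.47e-09) = 7.234e+05 rad/s.
Step 2 — f₀ = ω₀/(2π) = 1.151e+05 Hz.
Step 3 — Parallel Q: Q = R/(ω₀L) = 15.3/(7.234e+05·0.0013) = 0.01627.
Step 4 — Bandwidth: Δω = ω₀/Q = 4.446e+07 rad/s; BW = Δω/(2π) = 7.076e+06 Hz.

(a) f₀ = 1.151e+05 Hz  (b) Q = 0.01627  (c) BW = 7.076e+06 Hz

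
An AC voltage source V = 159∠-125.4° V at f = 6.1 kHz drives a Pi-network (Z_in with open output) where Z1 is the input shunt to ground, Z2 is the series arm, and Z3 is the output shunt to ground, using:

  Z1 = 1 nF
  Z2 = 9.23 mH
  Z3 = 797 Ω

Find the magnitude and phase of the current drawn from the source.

Step 1 — Angular frequency: ω = 2π·f = 2π·6100 = 3.833e+04 rad/s.
Step 2 — Component impedances:
  Z1: Z = 1/(jωC) = -j/(ω·C) = 0 - j2.609e+04 Ω
  Z2: Z = jωL = j·3.833e+04·0.00923 = 0 + j353.8 Ω
  Z3: Z = R = 797 Ω
Step 3 — With open output, the series arm Z2 and the output shunt Z3 appear in series to ground: Z2 + Z3 = 797 + j353.8 Ω.
Step 4 — Parallel with input shunt Z1: Z_in = Z1 || (Z2 + Z3) = 818.3 + j333.3 Ω = 883.5∠22.2° Ω.
Step 5 — Source phasor: V = 159∠-125.4° V = -92.11 - j129.6 V.
Step 6 — Ohm's law: I = V / Z_total = (-92.11 - j129.6) / (818.3 + j333.3) = -0.1519 - j0.09653 A.
Step 7 — Convert to polar: |I| = 0.18 A, ∠I = -147.6°.

I = 0.18∠-147.6° A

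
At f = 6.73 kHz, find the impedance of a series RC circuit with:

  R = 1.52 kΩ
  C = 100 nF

Step 1 — Angular frequency: ω = 2π·f = 2π·6730 = 4.229e+04 rad/s.
Step 2 — Component impedances:
  R: Z = R = 1520 Ω
  C: Z = 1/(jωC) = -j/(ω·C) = 0 - j236.5 Ω
Step 3 — Series combination: Z_total = R + C = 1520 - j236.5 Ω = 1538∠-8.8° Ω.

Z = 1520 - j236.5 Ω = 1538∠-8.8° Ω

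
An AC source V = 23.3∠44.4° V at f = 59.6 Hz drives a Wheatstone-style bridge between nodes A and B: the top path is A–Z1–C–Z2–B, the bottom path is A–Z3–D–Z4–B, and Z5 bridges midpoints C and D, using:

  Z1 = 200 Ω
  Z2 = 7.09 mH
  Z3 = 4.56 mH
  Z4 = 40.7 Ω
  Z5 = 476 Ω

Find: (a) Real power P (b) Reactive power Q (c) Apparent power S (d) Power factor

Step 1 — Angular frequency: ω = 2π·f = 2π·59.6 = 374.5 rad/s.
Step 2 — Component impedances:
  Z1: Z = R = 200 Ω
  Z2: Z = jωL = j·374.5·0.00709 = 0 + j2.655 Ω
  Z3: Z = jωL = j·374.5·0.00456 = 0 + j1.708 Ω
  Z4: Z = R = 40.7 Ω
  Z5: Z = R = 476 Ω
Step 3 — Bridge requires nodal analysis (the Z5 bridge couples midpoints C and D, so the two paths cannot be reduced to a simple series/parallel combination). Setting node B to ground and injecting 1 A at node A, the 3-node admittance system at A, C, D solves to V_A = Z_AB = 31.58 + j1.344 Ω = 31.61∠2.4° Ω.
Step 4 — Source phasor: V = 23.3∠44.4° V = 16.65 + j16.3 V.
Step 5 — Current: I = V / Z = 0.5481 + j0.4929 A = 0.7372∠42.0° A.
Step 6 — Complex power: S = V·I* = 17.16 + j0.7306 VA.
Step 7 — Real power: P = Re(S) = 17.16 W.
Step 8 — Reactive power: Q = Im(S) = 0.7306 VAR.
Step 9 — Apparent power: |S| = 17.18 VA.
Step 10 — Power factor: PF = P/|S| = 0.9991 (lagging).

(a) P = 17.16 W  (b) Q = 0.7306 VAR  (c) S = 17.18 VA  (d) PF = 0.9991 (lagging)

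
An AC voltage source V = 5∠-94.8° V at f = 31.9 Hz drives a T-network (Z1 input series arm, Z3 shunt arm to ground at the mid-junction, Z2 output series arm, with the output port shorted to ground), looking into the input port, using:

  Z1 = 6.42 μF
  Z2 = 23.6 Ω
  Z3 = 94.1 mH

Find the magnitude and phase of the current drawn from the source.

Step 1 — Angular frequency: ω = 2π·f = 2π·31.9 = 200.4 rad/s.
Step 2 — Component impedances:
  Z1: Z = 1/(jωC) = -j/(ω·C) = 0 - j777.1 Ω
  Z2: Z = R = 23.6 Ω
  Z3: Z = jωL = j·200.4·0.0941 = 0 + j18.86 Ω
Step 3 — With the output port shorted to ground, the output series arm Z2 runs from the junction to ground; the shunt arm Z3 also runs from the junction to ground. They appear in parallel: Z3 || Z2 = 9.198 + j11.51 Ω.
Step 4 — Series with input arm Z1: Z_in = Z1 + (Z3 || Z2) = 9.198 - j765.6 Ω = 765.7∠-89.3° Ω.
Step 5 — Source phasor: V = 5∠-94.8° V = -0.4184 - j4.982 V.
Step 6 — Ohm's law: I = V / Z_total = (-0.4184 - j4.982) / (9.198 - j765.6) = 0.0065 - j0.0006246 A.
Step 7 — Convert to polar: |I| = 0.00653 A, ∠I = -5.5°.

I = 0.00653∠-5.5° A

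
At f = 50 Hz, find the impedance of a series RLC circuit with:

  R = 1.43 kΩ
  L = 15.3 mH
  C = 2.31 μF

Step 1 — Angular frequency: ω = 2π·f = 2π·50 = 314.2 rad/s.
Step 2 — Component impedances:
  R: Z = R = 1430 Ω
  L: Z = jωL = j·314.2·0.0153 = 0 + j4.807 Ω
  C: Z = 1/(jωC) = -j/(ω·C) = 0 - j1378 Ω
Step 3 — Series combination: Z_total = R + L + C = 1430 - j1373 Ω = 1983∠-43.8° Ω.

Z = 1430 - j1373 Ω = 1983∠-43.8° Ω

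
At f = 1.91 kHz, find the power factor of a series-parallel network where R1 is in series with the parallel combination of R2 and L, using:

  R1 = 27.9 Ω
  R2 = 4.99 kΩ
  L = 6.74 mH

Step 1 — Angular frequency: ω = 2π·f = 2π·1910 = 1.2e+04 rad/s.
Step 2 — Component impedances:
  R1: Z = R = 27.9 Ω
  R2: Z = R = 4990 Ω
  L: Z = jωL = j·1.2e+04·0.00674 = 0 + j80.89 Ω
Step 3 — Parallel branch: R2 || L = 1/(1/R2 + 1/L) = 1.311 + j80.86 Ω.
Step 4 — Series with R1: Z_total = R1 + (R2 || L) = 29.21 + j80.86 Ω = 85.98∠70.1° Ω.
Step 5 — Power factor: PF = cos(φ) = Re(Z)/|Z| = 29.21/85.98 = 0.3397.
Step 6 — Type: Im(Z) = 80.86 ⇒ lagging (phase φ = 70.1°).

PF = 0.3397 (lagging, φ = 70.1°)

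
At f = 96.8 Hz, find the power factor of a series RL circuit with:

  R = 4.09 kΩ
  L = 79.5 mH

Step 1 — Angular frequency: ω = 2π·f = 2π·96.8 = 608.2 rad/s.
Step 2 — Component impedances:
  R: Z = R = 4090 Ω
  L: Z = jωL = j·608.2·0.0795 = 0 + j48.35 Ω
Step 3 — Series combination: Z_total = R + L = 4090 + j48.35 Ω = 4090∠0.7° Ω.
Step 4 — Power factor: PF = cos(φ) = Re(Z)/|Z| = 4090/4090.3 = 0.9999.
Step 5 — Type: Im(Z) = 48.35 ⇒ lagging (phase φ = 0.7°).

PF = 0.9999 (lagging, φ = 0.7°)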